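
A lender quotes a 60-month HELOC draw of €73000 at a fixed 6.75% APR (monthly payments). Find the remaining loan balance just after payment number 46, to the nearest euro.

With monthly rate i = 6.75%/12 = 0.0056250, the balance after k of n payments is P · [(1+i)^n − (1+i)^k] / [(1+i)^n − 1].
(1+0.0056250)^60 = 1.40011493 and (1+0.0056250)^46 = 1.29437116, so the balance is 73,000 × (1.40011493 − 1.29437116) / (1.40011493 − 1) = €19,292.70.

€19,293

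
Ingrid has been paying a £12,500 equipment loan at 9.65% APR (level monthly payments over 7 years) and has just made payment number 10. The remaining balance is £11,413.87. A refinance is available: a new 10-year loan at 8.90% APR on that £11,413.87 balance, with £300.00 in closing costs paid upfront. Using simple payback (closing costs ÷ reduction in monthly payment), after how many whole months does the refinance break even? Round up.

5 months

Current payment = 12,500 × 9.65%/12 / (1 − (1+0.0080417)^−84) = £205.26.
Refinanced payment = 11,413.87 × 0.0074167 / (1 − (1+0.0074167)^−120) = £143.97.
Monthly savings = £205.26 − £143.97 = £61.29.
Break-even = £300.00 / £61.29 = 4.89 → 5 months.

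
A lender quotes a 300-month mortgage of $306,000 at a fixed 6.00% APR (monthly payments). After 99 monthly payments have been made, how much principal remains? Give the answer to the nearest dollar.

With monthly rate i = 6%/12 = 0.0050000, the balance after k of n payments is P · [(1+i)^n − (1+i)^k] / [(1+i)^n − 1].
(1+0.0050000)^300 = 4.46496981 and (1+0.0050000)^99 = 1.63847611, so the balance is 306,000 × (4.46496981 − 1.63847611) / (4.46496981 − 1) = $249,614.61.

$249,615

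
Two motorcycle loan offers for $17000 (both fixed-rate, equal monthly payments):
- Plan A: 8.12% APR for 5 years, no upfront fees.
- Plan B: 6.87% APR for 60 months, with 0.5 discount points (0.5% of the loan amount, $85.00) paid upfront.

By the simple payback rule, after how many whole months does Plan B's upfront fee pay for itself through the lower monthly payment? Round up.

Plan A: monthly rate = 8.12%/12 = 0.0067667; payment = 17,000 × 0.0067667 / (1 − (1+0.0067667)^−60) = $345.68.
Plan B: monthly rate = 6.87%/12 = 0.0057250; payment = 17,000 × 0.0057250 / (1 − (1+0.0057250)^−60) = $335.58.
Monthly savings = $345.68 − $335.58 = $10.10.
Break-even = $85.00 / $10.10 = 8.42 → 9 months.

9 months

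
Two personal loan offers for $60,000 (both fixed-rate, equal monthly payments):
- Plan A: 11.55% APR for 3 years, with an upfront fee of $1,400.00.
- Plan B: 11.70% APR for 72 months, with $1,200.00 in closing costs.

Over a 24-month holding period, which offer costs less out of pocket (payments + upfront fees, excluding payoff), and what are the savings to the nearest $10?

Plan A: at 11.55% the monthly rate is 0.0096250, so the payment is 60,000 × 0.0096250 / (1 − 1.0096250^−36) = $1,979.99.
Plan B: monthly rate = 11.7%/12 = 0.0097500; payment = 60,000 × 0.0097500 / (1 − (1+0.0097500)^−72) = $1,163.67.
Over 24 months: Plan A costs 24 × $1,979.99 + $1,400.00 = $48,919.76; Plan B costs 24 × $1,163.67 + $1,200.00 = $29,128.08.
Plan B is cheaper by $48,919.76 − $29,128.08 = $19,791.68.

Plan B by $19,790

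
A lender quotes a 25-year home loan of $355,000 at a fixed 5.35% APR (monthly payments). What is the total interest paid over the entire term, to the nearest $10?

Monthly rate = 5.35%/12 = 0.0044583; payment = 355,000 × 0.0044583 / (1 − (1+0.0044583)^−300) = $2,148.32.
Total paid = 300 × $2,148.32 = $644,496.00; interest = $644,496.00 − $355,000 = $289,496.00.

$289,500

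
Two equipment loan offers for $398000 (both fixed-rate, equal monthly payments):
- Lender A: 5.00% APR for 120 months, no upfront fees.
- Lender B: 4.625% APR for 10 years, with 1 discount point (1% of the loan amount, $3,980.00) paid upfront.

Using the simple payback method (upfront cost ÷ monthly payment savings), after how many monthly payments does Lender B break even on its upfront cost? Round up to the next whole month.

55 months

Lender A: monthly rate = 5%/12 = 0.0041667; payment = 398,000 × 0.0041667 / (1 − (1+0.0041667)^−120) = $4,221.41.
Lender B: at 4.625% the monthly rate is 0.0038542, so the payment is 398,000 × 0.0038542 / (1 − 1.0038542^−120) = $4,148.83.
Monthly savings = $4,221.41 − $4,148.83 = $72.58.
Break-even = $3,980.00 / $72.58 = 54.84 → 55 months.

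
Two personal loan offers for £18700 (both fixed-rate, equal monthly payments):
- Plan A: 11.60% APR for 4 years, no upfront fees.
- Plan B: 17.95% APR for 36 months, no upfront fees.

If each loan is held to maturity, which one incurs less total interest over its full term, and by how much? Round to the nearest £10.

Plan A by £860

Plan A: monthly rate = 11.6%/12 = 0.0096667; payment = 18,700 × 0.0096667 / (1 − (1+0.0096667)^−48) = £488.78.
Total interest on Plan A = 48 × £488.78 − £18,700 = £4,761.44.
Plan B: at 17.95% the monthly rate is 0.0149583, so the payment is 18,700 × 0.0149583 / (1 − 1.0149583^−36) = £675.58.
Total interest on Plan B = 36 × £675.58 − £18,700 = £5,620.88.
Plan A is lower by £859.44.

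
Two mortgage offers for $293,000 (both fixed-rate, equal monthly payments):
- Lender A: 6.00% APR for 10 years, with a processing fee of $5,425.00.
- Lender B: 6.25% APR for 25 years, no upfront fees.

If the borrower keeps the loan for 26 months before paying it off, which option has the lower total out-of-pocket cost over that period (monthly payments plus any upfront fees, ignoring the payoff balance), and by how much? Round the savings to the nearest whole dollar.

Lender A: monthly rate = 6%/12 = 0.0050000; payment = 293,000 × 0.0050000 / (1 − (1+0.0050000)^−120) = $3,252.90.
Lender B: at 6.25% the monthly rate is 0.0052083, so the payment is 293,000 × 0.0052083 / (1 − 1.0052083^−300) = $1,932.83.
Over 26 months: Lender A costs 26 × $3,252.90 + $5,425.00 = $90,000.40; Lender B costs 26 × $1,932.83 = $50,253.58.
Lender B is cheaper by $90,000.40 − $50,253.58 = $39,746.82.

Lender B by $39,747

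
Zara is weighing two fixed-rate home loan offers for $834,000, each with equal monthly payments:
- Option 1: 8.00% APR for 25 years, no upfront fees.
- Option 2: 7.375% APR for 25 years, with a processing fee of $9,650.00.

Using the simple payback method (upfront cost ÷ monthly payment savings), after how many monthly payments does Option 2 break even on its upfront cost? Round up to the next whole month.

29 months

Option 1: at 8.00% the monthly rate is 0.0066667, so the payment is 834,000 × 0.0066667 / (1 − 1.0066667^−300) = $6,436.95.
Option 2: monthly rate = 7.375%/12 = 0.0061458; payment = 834,000 × 0.0061458 / (1 − (1+0.0061458)^−300) = $6,095.54.
Monthly savings = $6,436.95 − $6,095.54 = $341.41.
Break-even = $9,650.00 / $341.41 = 28.27 → 29 months.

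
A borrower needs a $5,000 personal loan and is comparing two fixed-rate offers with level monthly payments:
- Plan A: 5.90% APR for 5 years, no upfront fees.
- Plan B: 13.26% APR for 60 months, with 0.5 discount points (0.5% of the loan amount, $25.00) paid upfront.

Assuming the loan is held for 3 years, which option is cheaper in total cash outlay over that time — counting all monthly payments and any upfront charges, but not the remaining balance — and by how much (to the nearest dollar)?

Plan A by $673

Plan A: at 5.90% the monthly rate is 0.0049167, so the payment is 5,000 × 0.0049167 / (1 − 1.0049167^−60) = $96.43.
Plan B: at 13.26% the monthly rate is 0.0110500, so the payment is 5,000 × 0.0110500 / (1 − 1.0110500^−60) = $114.43.
Over 36 months: Plan A costs 36 × $96.43 = $3,471.48; Plan B costs 36 × $114.43 + $25.00 = $4,144.48.
Plan A is cheaper by $4,144.48 − $3,471.48 = $673.00.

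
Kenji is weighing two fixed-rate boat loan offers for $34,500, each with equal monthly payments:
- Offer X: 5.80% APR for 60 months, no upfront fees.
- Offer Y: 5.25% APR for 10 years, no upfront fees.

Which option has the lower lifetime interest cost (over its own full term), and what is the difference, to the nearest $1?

Offer X: monthly rate = 5.8%/12 = 0.0048333; payment = 34,500 × 0.0048333 / (1 − (1+0.0048333)^−60) = $663.78.
Total interest on Offer X = 60 × $663.78 − $34,500 = $5,326.80.
Offer Y: monthly rate = 5.25%/12 = 0.0043750; payment = 34,500 × 0.0043750 / (1 − (1+0.0043750)^−120) = $370.16.
Total interest on Offer Y = 120 × $370.16 − $34,500 = $9,919.20.
Offer X is lower by $4,592.40.

Offer X by $4,592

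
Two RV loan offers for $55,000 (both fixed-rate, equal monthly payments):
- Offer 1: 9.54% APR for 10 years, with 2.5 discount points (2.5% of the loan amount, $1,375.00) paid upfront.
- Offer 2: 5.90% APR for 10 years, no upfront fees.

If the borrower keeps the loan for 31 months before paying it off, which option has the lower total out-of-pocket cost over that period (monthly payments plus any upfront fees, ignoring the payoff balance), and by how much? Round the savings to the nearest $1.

Offer 1: monthly rate = 9.54%/12 = 0.0079500; payment = 55,000 × 0.0079500 / (1 − (1+0.0079500)^−120) = $712.89.
Offer 2: at 5.90% the monthly rate is 0.0049167, so the payment is 55,000 × 0.0049167 / (1 − 1.0049167^−120) = $607.85.
Over 31 months: Offer 1 costs 31 × $712.89 + $1,375.00 = $23,474.59; Offer 2 costs 31 × $607.85 = $18,843.35.
Offer 2 is cheaper by $23,474.59 − $18,843.35 = $4,631.24.

Offer 2 by $4,631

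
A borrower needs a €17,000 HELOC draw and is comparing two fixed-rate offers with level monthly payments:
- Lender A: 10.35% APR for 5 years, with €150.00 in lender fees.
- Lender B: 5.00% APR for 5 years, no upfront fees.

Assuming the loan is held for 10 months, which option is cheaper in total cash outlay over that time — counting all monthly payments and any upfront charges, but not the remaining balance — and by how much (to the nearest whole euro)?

Lender A: at 10.35% the monthly rate is 0.0086250, so the payment is 17,000 × 0.0086250 / (1 − 1.0086250^−60) = €364.13.
Lender B: monthly rate = 5%/12 = 0.0041667; payment = 17,000 × 0.0041667 / (1 − (1+0.0041667)^−60) = €320.81.
Over 10 months: Lender A costs 10 × €364.13 + €150.00 = €3,791.30; Lender B costs 10 × €320.81 = €3,208.10.
Lender B is cheaper by €3,791.30 − €3,208.10 = €583.20.

Lender B by €583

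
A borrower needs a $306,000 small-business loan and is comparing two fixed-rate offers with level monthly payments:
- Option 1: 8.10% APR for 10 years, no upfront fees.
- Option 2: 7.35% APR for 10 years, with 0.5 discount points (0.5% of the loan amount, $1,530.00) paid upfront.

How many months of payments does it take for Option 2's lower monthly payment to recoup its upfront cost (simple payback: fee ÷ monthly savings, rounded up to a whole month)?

Option 1: monthly rate = 8.1%/12 = 0.0067500; payment = 306,000 × 0.0067500 / (1 − (1+0.0067500)^−120) = $3,728.81.
Option 2: at 7.35% the monthly rate is 0.0061250, so the payment is 306,000 × 0.0061250 / (1 − 1.0061250^−120) = $3,608.36.
Monthly savings = $3,728.81 − $3,608.36 = $120.45.
Break-even = $1,530.00 / $120.45 = 12.70 → 13 months.

13 months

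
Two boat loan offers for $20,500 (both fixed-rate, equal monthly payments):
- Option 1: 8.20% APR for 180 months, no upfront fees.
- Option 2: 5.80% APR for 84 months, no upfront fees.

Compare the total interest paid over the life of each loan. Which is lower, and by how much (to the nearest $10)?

Option 2 by $10,700

Option 1: at 8.20% the monthly rate is 0.0068333, so the payment is 20,500 × 0.0068333 / (1 − 1.0068333^−180) = $198.28.
Total interest on Option 1 = 180 × $198.28 − $20,500 = $15,190.40.
Option 2: at 5.80% the monthly rate is 0.0048333, so the payment is 20,500 × 0.0048333 / (1 − 1.0048333^−84) = $297.51.
Total interest on Option 2 = 84 × $297.51 − $20,500 = $4,490.84.
Option 2 is lower by $10,699.56.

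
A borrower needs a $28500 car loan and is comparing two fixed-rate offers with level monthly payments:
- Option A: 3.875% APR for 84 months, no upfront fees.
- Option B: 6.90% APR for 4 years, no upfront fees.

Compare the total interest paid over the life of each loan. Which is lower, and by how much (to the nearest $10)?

Option A by $110

Option A: monthly rate = 3.875%/12 = 0.0032292; payment = 28,500 × 0.0032292 / (1 − (1+0.0032292)^−84) = $387.92.
Total interest on Option A = 84 × $387.92 − $28,500 = $4,085.28.
Option B: at 6.90% the monthly rate is 0.0057500, so the payment is 28,500 × 0.0057500 / (1 − 1.0057500^−48) = $681.15.
Total interest on Option B = 48 × $681.15 − $28,500 = $4,195.20.
Option A is lower by $109.92.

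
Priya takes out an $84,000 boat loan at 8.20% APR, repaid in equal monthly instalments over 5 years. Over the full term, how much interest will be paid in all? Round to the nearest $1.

$18,676

Monthly rate = 8.2%/12 = 0.0068333; payment = 84,000 × 0.0068333 / (1 − (1+0.0068333)^−60) = $1,711.27.
Total paid = 60 × $1,711.27 = $102,676.20; interest = $102,676.20 − $84,000 = $18,676.20.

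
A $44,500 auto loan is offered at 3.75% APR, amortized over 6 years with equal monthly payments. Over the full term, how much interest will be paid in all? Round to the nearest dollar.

$5,263

At 3.75% the monthly rate is 0.0031250, so the payment is 44,500 × 0.0031250 / (1 − 1.0031250^−72) = $691.15.
Total paid = 72 × $691.15 = $49,762.80; interest = $49,762.80 − $44,500 = $5,262.80.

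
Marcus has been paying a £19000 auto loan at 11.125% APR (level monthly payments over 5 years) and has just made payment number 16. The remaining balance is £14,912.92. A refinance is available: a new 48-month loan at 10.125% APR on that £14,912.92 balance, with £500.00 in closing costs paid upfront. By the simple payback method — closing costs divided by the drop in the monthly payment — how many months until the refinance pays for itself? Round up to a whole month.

Current payment = 19,000 × 11.125%/12 / (1 − (1+0.0092708)^−60) = £414.29.
Refinanced payment = 14,912.92 × 0.0084375 / (1 − (1+0.0084375)^−48) = £379.13.
Monthly savings = £414.29 − £379.13 = £35.16.
Break-even = £500.00 / £35.16 = 14.22 → 15 months.

15 months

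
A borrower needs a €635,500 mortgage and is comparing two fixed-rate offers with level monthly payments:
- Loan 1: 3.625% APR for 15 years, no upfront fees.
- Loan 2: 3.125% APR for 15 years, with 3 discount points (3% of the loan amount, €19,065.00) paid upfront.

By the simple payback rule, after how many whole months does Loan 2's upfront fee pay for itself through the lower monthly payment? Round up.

Loan 1: at 3.625% the monthly rate is 0.0030208, so the payment is 635,500 × 0.0030208 / (1 − 1.0030208^−180) = €4,582.19.
Loan 2: at 3.125% the monthly rate is 0.0026042, so the payment is 635,500 × 0.0026042 / (1 − 1.0026042^−180) = €4,426.95.
Monthly savings = €4,582.19 − €4,426.95 = €155.24.
Break-even = €19,065.00 / €155.24 = 122.81 → 123 months.

123 months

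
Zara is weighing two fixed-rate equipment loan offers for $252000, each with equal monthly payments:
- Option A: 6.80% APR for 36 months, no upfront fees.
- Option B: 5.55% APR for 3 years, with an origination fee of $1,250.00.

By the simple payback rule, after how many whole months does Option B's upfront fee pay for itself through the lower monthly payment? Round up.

Option A: monthly rate = 6.8%/12 = 0.0056667; payment = 252,000 × 0.0056667 / (1 − (1+0.0056667)^−36) = $7,758.01.
Option B: at 5.55% the monthly rate is 0.0046250, so the payment is 252,000 × 0.0046250 / (1 − 1.0046250^−36) = $7,615.05.
Monthly savings = $7,758.01 − $7,615.05 = $142.96.
Break-even = $1,250.00 / $142.96 = 8.74 → 9 months.

9 months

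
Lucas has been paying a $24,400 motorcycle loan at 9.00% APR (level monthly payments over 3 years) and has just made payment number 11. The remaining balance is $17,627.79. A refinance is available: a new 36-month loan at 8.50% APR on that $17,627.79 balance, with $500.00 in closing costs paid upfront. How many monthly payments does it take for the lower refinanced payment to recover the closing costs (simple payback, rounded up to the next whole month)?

Current payment = 24,400 × 9%/12 / (1 − (1+0.0075000)^−36) = $775.91.
Refinanced payment = 17,627.79 × 0.0070833 / (1 − (1+0.0070833)^−36) = $556.47.
Monthly savings = $775.91 − $556.47 = $219.44.
Break-even = $500.00 / $219.44 = 2.28 → 3 months.

3 months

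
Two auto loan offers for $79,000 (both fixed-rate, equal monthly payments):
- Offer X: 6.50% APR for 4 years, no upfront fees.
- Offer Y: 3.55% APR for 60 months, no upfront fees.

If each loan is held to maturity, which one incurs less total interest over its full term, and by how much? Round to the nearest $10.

Offer X: at 6.50% the monthly rate is 0.0054167, so the payment is 79,000 × 0.0054167 / (1 − 1.0054167^−48) = $1,873.48.
Total interest on Offer X = 48 × $1,873.48 − $79,000 = $10,927.04.
Offer Y: at 3.55% the monthly rate is 0.0029583, so the payment is 79,000 × 0.0029583 / (1 − 1.0029583^−60) = $1,438.92.
Total interest on Offer Y = 60 × $1,438.92 − $79,000 = $7,335.20.
Offer Y is lower by $3,591.84.

Offer Y by $3,590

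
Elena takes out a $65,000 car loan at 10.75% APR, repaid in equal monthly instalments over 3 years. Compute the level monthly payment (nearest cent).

At 10.75% the monthly rate is 0.0089583, so the payment is 65,000 × 0.0089583 / (1 − 1.0089583^−36) = $2,120.33.

$2,120.33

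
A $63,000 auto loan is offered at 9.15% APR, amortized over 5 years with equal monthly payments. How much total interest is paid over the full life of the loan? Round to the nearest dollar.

Monthly rate = 9.15%/12 = 0.0076250; payment = 63,000 × 0.0076250 / (1 − (1+0.0076250)^−60) = $1,312.37.
Total paid = 60 × $1,312.37 = $78,742.20; interest = $78,742.20 − $63,000 = $15,742.20.

$15,742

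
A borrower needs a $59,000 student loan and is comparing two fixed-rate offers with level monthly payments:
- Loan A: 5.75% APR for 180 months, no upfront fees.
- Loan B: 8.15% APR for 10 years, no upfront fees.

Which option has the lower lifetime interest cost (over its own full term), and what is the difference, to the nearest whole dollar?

Loan B by $1,727

Loan A: at 5.75% the monthly rate is 0.0047917, so the payment is 59,000 × 0.0047917 / (1 − 1.0047917^−180) = $489.94.
Total interest on Loan A = 180 × $489.94 − $59,000 = $29,189.20.
Loan B: monthly rate = 8.15%/12 = 0.0067917; payment = 59,000 × 0.0067917 / (1 − (1+0.0067917)^−120) = $720.52.
Total interest on Loan B = 120 × $720.52 − $59,000 = $27,462.40.
Loan B is lower by $1,726.80.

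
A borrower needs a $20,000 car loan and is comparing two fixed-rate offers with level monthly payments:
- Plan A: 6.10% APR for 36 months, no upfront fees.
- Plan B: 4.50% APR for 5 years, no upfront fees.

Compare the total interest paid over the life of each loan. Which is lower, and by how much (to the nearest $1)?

Plan A: monthly rate = 6.1%/12 = 0.0050833; payment = 20,000 × 0.0050833 / (1 − (1+0.0050833)^−36) = $609.35.
Total interest on Plan A = 36 × $609.35 − $20,000 = $1,936.60.
Plan B: monthly rate = 4.5%/12 = 0.0037500; payment = 20,000 × 0.0037500 / (1 − (1+0.0037500)^−60) = $372.86.
Total interest on Plan B = 60 × $372.86 − $20,000 = $2,371.60.
Plan A is lower by $435.00.

Plan A by $435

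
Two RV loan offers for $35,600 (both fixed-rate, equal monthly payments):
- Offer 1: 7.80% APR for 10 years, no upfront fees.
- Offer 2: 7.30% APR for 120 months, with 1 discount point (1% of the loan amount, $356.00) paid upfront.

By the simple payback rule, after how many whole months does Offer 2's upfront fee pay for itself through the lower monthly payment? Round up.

Offer 1: at 7.80% the monthly rate is 0.0065000, so the payment is 35,600 × 0.0065000 / (1 − 1.0065000^−120) = $428.17.
Offer 2: at 7.30% the monthly rate is 0.0060833, so the payment is 35,600 × 0.0060833 / (1 − 1.0060833^−120) = $418.87.
Monthly savings = $428.17 − $418.87 = $9.30.
Break-even = $356.00 / $9.30 = 38.28 → 39 months.

39 months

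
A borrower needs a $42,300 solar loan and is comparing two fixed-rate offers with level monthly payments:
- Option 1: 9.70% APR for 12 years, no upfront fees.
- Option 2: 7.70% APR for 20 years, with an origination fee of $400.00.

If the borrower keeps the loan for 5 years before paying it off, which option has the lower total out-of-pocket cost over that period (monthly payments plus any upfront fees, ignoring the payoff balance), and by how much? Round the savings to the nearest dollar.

Option 2 by $8,735

Option 1: at 9.70% the monthly rate is 0.0080833, so the payment is 42,300 × 0.0080833 / (1 − 1.0080833^−144) = $498.21.
Option 2: monthly rate = 7.7%/12 = 0.0064167; payment = 42,300 × 0.0064167 / (1 − (1+0.0064167)^−240) = $345.96.
Over 60 months: Option 1 costs 60 × $498.21 = $29,892.60; Option 2 costs 60 × $345.96 + $400.00 = $21,157.60.
Option 2 is cheaper by $29,892.60 − $21,157.60 = $8,735.00.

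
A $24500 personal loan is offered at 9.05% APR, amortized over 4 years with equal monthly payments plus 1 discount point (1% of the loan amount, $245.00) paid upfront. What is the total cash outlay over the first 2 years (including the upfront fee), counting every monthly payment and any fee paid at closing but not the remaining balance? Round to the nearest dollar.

$14,891

Monthly rate = 9.05%/12 = 0.0075417; payment = 24,500 × 0.0075417 / (1 − (1+0.0075417)^−48) = $610.27.
Total outlay = 24 × $610.27 + $245.00 = $14,891.48.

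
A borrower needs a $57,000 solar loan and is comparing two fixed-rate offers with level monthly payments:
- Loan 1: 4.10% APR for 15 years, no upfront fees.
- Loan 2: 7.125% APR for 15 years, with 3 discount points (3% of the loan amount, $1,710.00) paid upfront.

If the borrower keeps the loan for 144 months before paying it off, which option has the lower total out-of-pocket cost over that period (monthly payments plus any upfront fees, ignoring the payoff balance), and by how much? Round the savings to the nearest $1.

Loan 1 by $14,935

Loan 1: monthly rate = 4.1%/12 = 0.0034167; payment = 57,000 × 0.0034167 / (1 − (1+0.0034167)^−180) = $424.48.
Loan 2: at 7.125% the monthly rate is 0.0059375, so the payment is 57,000 × 0.0059375 / (1 − 1.0059375^−180) = $516.32.
Over 144 months: Loan 1 costs 144 × $424.48 = $61,125.12; Loan 2 costs 144 × $516.32 + $1,710.00 = $76,060.08.
Loan 1 is cheaper by $76,060.08 − $61,125.12 = $14,934.96.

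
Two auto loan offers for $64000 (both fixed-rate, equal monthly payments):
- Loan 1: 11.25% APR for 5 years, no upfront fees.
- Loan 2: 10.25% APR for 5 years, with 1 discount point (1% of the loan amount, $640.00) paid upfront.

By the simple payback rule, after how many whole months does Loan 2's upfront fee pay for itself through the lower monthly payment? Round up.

Loan 1: monthly rate = 11.25%/12 = 0.0093750; payment = 64,000 × 0.0093750 / (1 − (1+0.0093750)^−60) = $1,399.51.
Loan 2: at 10.25% the monthly rate is 0.0085417, so the payment is 64,000 × 0.0085417 / (1 − 1.0085417^−60) = $1,367.70.
Monthly savings = $1,399.51 − $1,367.70 = $31.81.
Break-even = $640.00 / $31.81 = 20.12 → 21 months.

21 months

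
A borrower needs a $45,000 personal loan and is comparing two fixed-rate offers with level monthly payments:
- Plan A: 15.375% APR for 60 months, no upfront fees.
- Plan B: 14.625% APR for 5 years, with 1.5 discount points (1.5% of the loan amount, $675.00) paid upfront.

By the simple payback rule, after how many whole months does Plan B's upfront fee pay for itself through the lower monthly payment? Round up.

Plan A: monthly rate = 15.375%/12 = 0.0128125; payment = 45,000 × 0.0128125 / (1 − (1+0.0128125)^−60) = $1,079.43.
Plan B: monthly rate = 14.625%/12 = 0.0121875; payment = 45,000 × 0.0121875 / (1 − (1+0.0121875)^−60) = $1,061.71.
Monthly savings = $1,079.43 − $1,061.71 = $17.72.
Break-even = $675.00 / $17.72 = 38.09 → 39 months.

39 months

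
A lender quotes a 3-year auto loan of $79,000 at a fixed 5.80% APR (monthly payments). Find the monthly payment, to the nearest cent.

$2,396.18

Monthly rate = 5.8%/12 = 0.0048333; payment = 79,000 × 0.0048333 / (1 − (1+0.0048333)^−36) = $2,396.18.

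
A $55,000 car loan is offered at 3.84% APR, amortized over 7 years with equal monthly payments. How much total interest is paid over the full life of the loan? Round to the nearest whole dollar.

At 3.84% the monthly rate is 0.0032000, so the payment is 55,000 × 0.0032000 / (1 − 1.0032000^−84) = $747.74.
Total paid = 84 × $747.74 = $62,810.16; interest = $62,810.16 − $55,000 = $7,810.16.

$7,810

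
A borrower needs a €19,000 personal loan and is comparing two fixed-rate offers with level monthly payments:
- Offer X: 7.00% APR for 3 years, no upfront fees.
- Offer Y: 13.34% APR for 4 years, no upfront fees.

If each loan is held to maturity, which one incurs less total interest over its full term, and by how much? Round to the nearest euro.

Offer X by €3,501

Offer X: monthly rate = 7%/12 = 0.0058333; payment = 19,000 × 0.0058333 / (1 − (1+0.0058333)^−36) = €586.66.
Total interest on Offer X = 36 × €586.66 − €19,000 = €2,119.76.
Offer Y: at 13.34% the monthly rate is 0.0111167, so the payment is 19,000 × 0.0111167 / (1 − 1.0111167^−48) = €512.93.
Total interest on Offer Y = 48 × €512.93 − €19,000 = €5,620.64.
Offer X is lower by €3,500.88.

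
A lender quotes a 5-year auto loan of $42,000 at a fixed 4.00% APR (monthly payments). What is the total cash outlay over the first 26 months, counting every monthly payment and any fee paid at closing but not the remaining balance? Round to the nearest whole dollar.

$20,111

Monthly rate = 4%/12 = 0.0033333; payment = 42,000 × 0.0033333 / (1 − (1+0.0033333)^−60) = $773.49.
Total outlay = 26 × $773.49 = $20,110.74.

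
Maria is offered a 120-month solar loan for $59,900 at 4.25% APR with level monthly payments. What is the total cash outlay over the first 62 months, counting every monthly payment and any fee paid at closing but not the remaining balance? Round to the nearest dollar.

$38,043

Monthly rate = 4.25%/12 = 0.0035417; payment = 59,900 × 0.0035417 / (1 − (1+0.0035417)^−120) = $613.60.
Total outlay = 62 × $613.60 = $38,043.20.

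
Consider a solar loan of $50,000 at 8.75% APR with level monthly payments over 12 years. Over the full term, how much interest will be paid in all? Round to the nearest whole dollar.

Monthly rate = 8.75%/12 = 0.0072917; payment = 50,000 × 0.0072917 / (1 − (1+0.0072917)^−144) = $562.00.
Total paid = 144 × $562.00 = $80,928.00; interest = $80,928.00 − $50,000 = $30,928.00.

$30,928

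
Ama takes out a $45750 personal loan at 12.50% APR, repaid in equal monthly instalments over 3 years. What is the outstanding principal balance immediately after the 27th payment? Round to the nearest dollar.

$13,084

With monthly rate i = 12.5%/12 = 0.0104167, the balance after k of n payments is P · [(1+i)^n − (1+i)^k] / [(1+i)^n − 1].
(1+0.0104167)^36 = 1.45217195 and (1+0.0104167)^27 = 1.32285893, so the balance is 45,750 × (1.45217195 − 1.32285893) / (1.45217195 − 1) = $13,083.67.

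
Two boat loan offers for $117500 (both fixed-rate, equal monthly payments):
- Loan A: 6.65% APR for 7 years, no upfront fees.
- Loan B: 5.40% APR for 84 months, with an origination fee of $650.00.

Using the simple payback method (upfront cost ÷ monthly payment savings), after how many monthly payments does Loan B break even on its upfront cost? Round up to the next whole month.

10 months

Loan A: at 6.65% the monthly rate is 0.0055417, so the payment is 117,500 × 0.0055417 / (1 − 1.0055417^−84) = $1,753.35.
Loan B: at 5.40% the monthly rate is 0.0045000, so the payment is 117,500 × 0.0045000 / (1 − 1.0045000^−84) = $1,682.91.
Monthly savings = $1,753.35 − $1,682.91 = $70.44.
Break-even = $650.00 / $70.44 = 9.23 → 10 months.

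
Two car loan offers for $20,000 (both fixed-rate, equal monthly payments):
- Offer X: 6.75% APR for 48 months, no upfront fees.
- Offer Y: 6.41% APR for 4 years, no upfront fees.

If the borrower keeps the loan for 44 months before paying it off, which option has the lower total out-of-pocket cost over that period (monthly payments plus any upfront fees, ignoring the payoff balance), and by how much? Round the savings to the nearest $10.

Offer Y by $140

Offer X: at 6.75% the monthly rate is 0.0056250, so the payment is 20,000 × 0.0056250 / (1 − 1.0056250^−48) = $476.61.
Offer Y: at 6.41% the monthly rate is 0.0053417, so the payment is 20,000 × 0.0053417 / (1 − 1.0053417^−48) = $473.47.
Over 44 months: Offer X costs 44 × $476.61 = $20,970.84; Offer Y costs 44 × $473.47 = $20,832.68.
Offer Y is cheaper by $20,970.84 − $20,832.68 = $138.16.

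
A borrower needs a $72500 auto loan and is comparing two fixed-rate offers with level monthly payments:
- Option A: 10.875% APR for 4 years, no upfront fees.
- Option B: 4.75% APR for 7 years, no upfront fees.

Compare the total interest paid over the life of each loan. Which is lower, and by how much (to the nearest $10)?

Option A: monthly rate = 10.875%/12 = 0.0090625; payment = 72,500 × 0.0090625 / (1 − (1+0.0090625)^−48) = $1,869.40.
Total interest on Option A = 48 × $1,869.40 − $72,500 = $17,231.20.
Option B: at 4.75% the monthly rate is 0.0039583, so the payment is 72,500 × 0.0039583 / (1 − 1.0039583^−84) = $1,016.21.
Total interest on Option B = 84 × $1,016.21 − $72,500 = $12,861.64.
Option B is lower by $4,369.56.

Option B by $4,370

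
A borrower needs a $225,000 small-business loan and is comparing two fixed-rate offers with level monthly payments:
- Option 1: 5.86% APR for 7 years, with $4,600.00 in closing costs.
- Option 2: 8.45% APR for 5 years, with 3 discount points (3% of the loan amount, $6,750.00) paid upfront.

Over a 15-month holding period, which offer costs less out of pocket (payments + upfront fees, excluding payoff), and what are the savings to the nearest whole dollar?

Option 1: at 5.86% the monthly rate is 0.0048833, so the payment is 225,000 × 0.0048833 / (1 − 1.0048833^−84) = $3,271.84.
Option 2: monthly rate = 8.45%/12 = 0.0070417; payment = 225,000 × 0.0070417 / (1 − (1+0.0070417)^−60) = $4,610.80.
Over 15 months: Option 1 costs 15 × $3,271.84 + $4,600.00 = $53,677.60; Option 2 costs 15 × $4,610.80 + $6,750.00 = $75,912.00.
Option 1 is cheaper by $75,912.00 − $53,677.60 = $22,234.40.

Option 1 by $22,234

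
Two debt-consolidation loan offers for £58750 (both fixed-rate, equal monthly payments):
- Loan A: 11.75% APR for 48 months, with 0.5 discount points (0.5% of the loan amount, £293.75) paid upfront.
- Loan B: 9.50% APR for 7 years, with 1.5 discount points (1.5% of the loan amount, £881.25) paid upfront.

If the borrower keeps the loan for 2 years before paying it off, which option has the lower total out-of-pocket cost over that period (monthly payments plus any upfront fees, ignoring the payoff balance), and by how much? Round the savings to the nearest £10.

Loan B by £13,330

Loan A: monthly rate = 11.75%/12 = 0.0097917; payment = 58,750 × 0.0097917 / (1 − (1+0.0097917)^−48) = £1,539.91.
Loan B: at 9.50% the monthly rate is 0.0079167, so the payment is 58,750 × 0.0079167 / (1 − 1.0079167^−84) = £960.21.
Over 24 months: Loan A costs 24 × £1,539.91 + £293.75 = £37,251.59; Loan B costs 24 × £960.21 + £881.25 = £23,926.29.
Loan B is cheaper by £37,251.59 − £23,926.29 = £13,325.30.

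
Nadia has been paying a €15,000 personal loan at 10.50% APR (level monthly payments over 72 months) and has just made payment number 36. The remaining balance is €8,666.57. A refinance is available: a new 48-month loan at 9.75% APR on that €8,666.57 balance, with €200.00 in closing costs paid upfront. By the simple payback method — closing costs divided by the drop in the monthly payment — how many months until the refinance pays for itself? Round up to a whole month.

Current payment = 15,000 × 10.5%/12 / (1 − (1+0.0087500)^−72) = €281.68.
Refinanced payment = 8,666.57 × 0.0081250 / (1 − (1+0.0081250)^−48) = €218.77.
Monthly savings = €281.68 − €218.77 = €62.91.
Break-even = €200.00 / €62.91 = 3.18 → 4 months.

4 months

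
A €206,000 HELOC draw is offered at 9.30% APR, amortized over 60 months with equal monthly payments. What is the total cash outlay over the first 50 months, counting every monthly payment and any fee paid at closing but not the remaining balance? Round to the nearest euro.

€215,314

Monthly rate = 9.3%/12 = 0.0077500; payment = 206,000 × 0.0077500 / (1 − (1+0.0077500)^−60) = €4,306.28.
Total outlay = 50 × €4,306.28 = €215,314.00.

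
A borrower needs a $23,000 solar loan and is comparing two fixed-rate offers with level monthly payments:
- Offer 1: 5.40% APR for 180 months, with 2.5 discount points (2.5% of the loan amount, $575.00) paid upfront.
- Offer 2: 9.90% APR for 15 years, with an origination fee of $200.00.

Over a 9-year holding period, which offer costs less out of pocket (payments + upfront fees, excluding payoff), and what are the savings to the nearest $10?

Offer 1: at 5.40% the monthly rate is 0.0045000, so the payment is 23,000 × 0.0045000 / (1 − 1.0045000^−180) = $186.71.
Offer 2: monthly rate = 9.9%/12 = 0.0082500; payment = 23,000 × 0.0082500 / (1 − (1+0.0082500)^−180) = $245.75.
Over 108 months: Offer 1 costs 108 × $186.71 + $575.00 = $20,739.68; Offer 2 costs 108 × $245.75 + $200.00 = $26,741.00.
Offer 1 is cheaper by $26,741.00 − $20,739.68 = $6,001.32.

Offer 1 by $6,000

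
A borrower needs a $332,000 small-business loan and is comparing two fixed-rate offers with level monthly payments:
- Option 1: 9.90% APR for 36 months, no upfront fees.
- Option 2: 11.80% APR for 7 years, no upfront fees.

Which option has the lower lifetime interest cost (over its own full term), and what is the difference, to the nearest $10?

Option 1: monthly rate = 9.9%/12 = 0.0082500; payment = 332,000 × 0.0082500 / (1 − (1+0.0082500)^−36) = $10,697.13.
Total interest on Option 1 = 36 × $10,697.13 − $332,000 = $53,096.68.
Option 2: monthly rate = 11.8%/12 = 0.0098333; payment = 332,000 × 0.0098333 / (1 − (1+0.0098333)^−84) = $5,825.26.
Total interest on Option 2 = 84 × $5,825.26 − $332,000 = $157,321.84.
Option 1 is lower by $104,225.16.

Option 1 by $104,230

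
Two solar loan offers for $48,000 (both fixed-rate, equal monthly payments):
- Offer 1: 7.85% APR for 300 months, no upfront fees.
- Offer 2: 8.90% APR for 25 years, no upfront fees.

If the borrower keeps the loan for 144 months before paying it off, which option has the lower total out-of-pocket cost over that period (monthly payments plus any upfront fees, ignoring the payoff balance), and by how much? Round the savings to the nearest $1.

Offer 1: at 7.85% the monthly rate is 0.0065417, so the payment is 48,000 × 0.0065417 / (1 − 1.0065417^−300) = $365.71.
Offer 2: at 8.90% the monthly rate is 0.0074167, so the payment is 48,000 × 0.0074167 / (1 − 1.0074167^−300) = $399.53.
Over 144 months: Offer 1 costs 144 × $365.71 = $52,662.24; Offer 2 costs 144 × $399.53 = $57,532.32.
Offer 1 is cheaper by $57,532.32 − $52,662.24 = $4,870.08.

Offer 1 by $4,870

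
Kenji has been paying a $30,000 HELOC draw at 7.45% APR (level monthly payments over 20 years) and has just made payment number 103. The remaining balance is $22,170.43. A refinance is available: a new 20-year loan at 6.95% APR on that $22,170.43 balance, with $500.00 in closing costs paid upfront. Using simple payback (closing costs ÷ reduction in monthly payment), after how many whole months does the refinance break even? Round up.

8 months

Current payment = 30,000 × 7.45%/12 / (1 − (1+0.0062083)^−240) = $240.76.
Refinanced payment = 22,170.43 × 0.0057917 / (1 − (1+0.0057917)^−240) = $171.22.
Monthly savings = $240.76 − $171.22 = $69.54.
Break-even = $500.00 / $69.54 = 7.19 → 8 months.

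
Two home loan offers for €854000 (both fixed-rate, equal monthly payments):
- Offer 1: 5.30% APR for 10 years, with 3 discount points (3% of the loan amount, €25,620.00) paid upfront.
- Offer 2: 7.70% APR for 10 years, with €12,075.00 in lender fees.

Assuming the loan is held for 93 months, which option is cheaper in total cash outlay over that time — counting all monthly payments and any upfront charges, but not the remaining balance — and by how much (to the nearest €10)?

Offer 1: at 5.30% the monthly rate is 0.0044167, so the payment is 854,000 × 0.0044167 / (1 − 1.0044167^−120) = €9,183.74.
Offer 2: monthly rate = 7.7%/12 = 0.0064167; payment = 854,000 × 0.0064167 / (1 − (1+0.0064167)^−120) = €10,226.50.
Over 93 months: Offer 1 costs 93 × €9,183.74 + €25,620.00 = €879,707.82; Offer 2 costs 93 × €10,226.50 + €12,075.00 = €963,139.50.
Offer 1 is cheaper by €963,139.50 − €879,707.82 = €83,431.68.

Offer 1 by €83,430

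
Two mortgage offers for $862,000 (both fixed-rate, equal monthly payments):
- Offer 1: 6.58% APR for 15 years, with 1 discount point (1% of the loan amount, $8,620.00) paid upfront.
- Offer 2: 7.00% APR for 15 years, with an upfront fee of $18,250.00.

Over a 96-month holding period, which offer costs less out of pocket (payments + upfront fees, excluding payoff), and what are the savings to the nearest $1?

Offer 1 by $28,925

Offer 1: monthly rate = 6.58%/12 = 0.0054833; payment = 862,000 × 0.0054833 / (1 − (1+0.0054833)^−180) = $7,546.91.
Offer 2: at 7.00% the monthly rate is 0.0058333, so the payment is 862,000 × 0.0058333 / (1 − 1.0058333^−180) = $7,747.90.
Over 96 months: Offer 1 costs 96 × $7,546.91 + $8,620.00 = $733,123.36; Offer 2 costs 96 × $7,747.90 + $18,250.00 = $762,048.40.
Offer 1 is cheaper by $762,048.40 − $733,123.36 = $28,925.04.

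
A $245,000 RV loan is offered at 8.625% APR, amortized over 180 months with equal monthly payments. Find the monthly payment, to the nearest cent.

Monthly rate = 8.625%/12 = 0.0071875; payment = 245,000 × 0.0071875 / (1 − (1+0.0071875)^−180) = $2,430.60.

$2,430.60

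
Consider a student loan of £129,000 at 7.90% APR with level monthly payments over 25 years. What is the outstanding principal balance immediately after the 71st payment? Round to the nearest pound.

£116,573

With monthly rate i = 7.9%/12 = 0.0065833, the balance after k of n payments is P · [(1+i)^n − (1+i)^k] / [(1+i)^n − 1].
(1+0.0065833)^300 = 7.16012437 and (1+0.0065833)^71 = 1.59342344, so the balance is 129,000 × (7.16012437 − 1.59342344) / (7.16012437 − 1) = £116,573.04.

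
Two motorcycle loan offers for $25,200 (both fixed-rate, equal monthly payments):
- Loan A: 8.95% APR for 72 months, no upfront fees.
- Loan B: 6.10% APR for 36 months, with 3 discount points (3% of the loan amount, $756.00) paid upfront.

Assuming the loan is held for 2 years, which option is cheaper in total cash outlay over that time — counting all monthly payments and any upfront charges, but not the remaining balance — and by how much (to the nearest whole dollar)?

Loan A by $8,296

Loan A: monthly rate = 8.95%/12 = 0.0074583; payment = 25,200 × 0.0074583 / (1 − (1+0.0074583)^−72) = $453.62.
Loan B: at 6.10% the monthly rate is 0.0050833, so the payment is 25,200 × 0.0050833 / (1 − 1.0050833^−36) = $767.78.
Over 24 months: Loan A costs 24 × $453.62 = $10,886.88; Loan B costs 24 × $767.78 + $756.00 = $19,182.72.
Loan A is cheaper by $19,182.72 − $10,886.88 = $8,295.84.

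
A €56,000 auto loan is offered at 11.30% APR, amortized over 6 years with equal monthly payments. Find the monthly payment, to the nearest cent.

€1,074.53

At 11.30% the monthly rate is 0.0094167, so the payment is 56,000 × 0.0094167 / (1 − 1.0094167^−72) = €1,074.53.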